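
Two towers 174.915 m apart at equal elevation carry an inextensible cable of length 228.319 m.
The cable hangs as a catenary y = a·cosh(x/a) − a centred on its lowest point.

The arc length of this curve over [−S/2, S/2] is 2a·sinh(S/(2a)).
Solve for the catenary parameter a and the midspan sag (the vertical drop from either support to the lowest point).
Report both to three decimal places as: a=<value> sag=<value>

a=67.390 sag=65.176

seed: a₀ = √(S³/(24(L−S))) = √(174.915³/(24·53.404)) = 64.617190
iter 1: u=1.353471  f(a)=+5.110e+00  f'(a)=-1.976e+00  a ← 64.617190 − (+5.110e+00/-1.976e+00) = 67.203106
iter 2: u=1.301391  f(a)=+3.228e-01  f'(a)=-1.734e+00  a ← 67.203106 − (+3.228e-01/-1.734e+00) = 67.389281
iter 3: u=1.297795  f(a)=+1.480e-03  f'(a)=-1.718e+00  a ← 67.389281 − (+1.480e-03/-1.718e+00) = 67.390142
iter 4: u=1.297779  f(a)=+3.142e-08  f'(a)=-1.718e+00  a ← 67.390142 − (+3.142e-08/-1.718e+00) = 67.390142
iter 5: u=1.297779  f(a)=+2.842e-14  f'(a)=-1.718e+00  a ← 67.390142 − (+2.842e-14/-1.718e+00) = 67.390142
converged: |Δa| < 1e-12 after 5 iterations
sag = a·(cosh(S/(2a)) − 1) = 67.390142·(cosh(1.297779) − 1) = 65.176153
T_max/T_min = cosh(S/(2a)) = 1.967147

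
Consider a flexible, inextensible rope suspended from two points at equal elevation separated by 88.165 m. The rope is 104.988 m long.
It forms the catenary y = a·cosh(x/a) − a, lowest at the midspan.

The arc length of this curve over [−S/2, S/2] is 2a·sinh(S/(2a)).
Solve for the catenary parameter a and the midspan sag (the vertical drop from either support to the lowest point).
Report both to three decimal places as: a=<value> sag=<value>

a=42.330 sag=25.105

seed: a₀ = √(S³/(24(L−S))) = √(88.165³/(24·16.823)) = 41.199028
iter 1: u=1.069989  f(a)=+9.897e-01  f'(a)=-9.141e-01  a ← 41.199028 − (+9.897e-01/-9.141e-01) = 42.281748
iter 2: u=1.042589  f(a)=+4.036e-02  f'(a)=-8.409e-01  a ← 42.281748 − (+4.036e-02/-8.409e-01) = 42.329739
iter 3: u=1.041407  f(a)=+7.342e-05  f'(a)=-8.378e-01  a ← 42.329739 − (+7.342e-05/-8.378e-01) = 42.329827
iter 4: u=1.041405  f(a)=+2.440e-10  f'(a)=-8.378e-01  a ← 42.329827 − (+2.440e-10/-8.378e-01) = 42.329827
iter 5: u=1.041405  f(a)=+0.000e+00  f'(a)=-8.378e-01  a ← 42.329827 − (+0.000e+00/-8.378e-01) = 42.329827
converged: |Δa| < 1e-12 after 5 iterations
sag = a·(cosh(S/(2a)) − 1) = 42.329827·(cosh(1.041405) − 1) = 25.104840
T_max/T_min = cosh(S/(2a)) = 1.593077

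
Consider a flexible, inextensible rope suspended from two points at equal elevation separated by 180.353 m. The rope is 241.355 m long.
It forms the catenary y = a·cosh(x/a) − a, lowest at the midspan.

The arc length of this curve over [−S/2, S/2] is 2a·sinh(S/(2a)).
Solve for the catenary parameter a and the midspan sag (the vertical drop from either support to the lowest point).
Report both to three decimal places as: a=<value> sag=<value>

seed: a₀ = √(S³/(24(L−S))) = √(180.353³/(24·61.002)) = 63.300538
iter 1: u=1.424577  f(a)=+6.498e+00  f'(a)=-2.348e+00  a ← 63.300538 − (+6.498e+00/-2.348e+00) = 66.067880
iter 2: u=1.364907  f(a)=+4.504e-01  f'(a)=-2.033e+00  a ← 66.067880 − (+4.504e-01/-2.033e+00) = 66.289444
iter 3: u=1.360345  f(a)=+2.520e-03  f'(a)=-2.010e+00  a ← 66.289444 − (+2.520e-03/-2.010e+00) = 66.290698
iter 4: u=1.360319  f(a)=+7.990e-08  f'(a)=-2.010e+00  a ← 66.290698 − (+7.990e-08/-2.010e+00) = 66.290698
iter 5: u=1.360319  f(a)=-5.684e-14  f'(a)=-2.010e+00  a ← 66.290698 − (-5.684e-14/-2.010e+00) = 66.290698
converged: |Δa| < 1e-12 after 5 iterations
sag = a·(cosh(S/(2a)) − 1) = 66.290698·(cosh(1.360319) − 1) = 71.395596
T_max/T_min = cosh(S/(2a)) = 2.077008

a=66.291 sag=71.396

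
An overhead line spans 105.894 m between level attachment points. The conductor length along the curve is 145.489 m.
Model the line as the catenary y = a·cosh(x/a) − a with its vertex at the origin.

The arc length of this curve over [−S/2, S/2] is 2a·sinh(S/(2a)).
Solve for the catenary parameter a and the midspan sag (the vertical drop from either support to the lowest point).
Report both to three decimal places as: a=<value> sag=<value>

a=37.183 sag=44.514

seed: a₀ = √(S³/(24(L−S))) = √(105.894³/(24·39.595)) = 35.349334
iter 1: u=1.497822  f(a)=+4.686e+00  f'(a)=-2.785e+00  a ← 35.349334 − (+4.686e+00/-2.785e+00) = 37.032159
iter 2: u=1.429757  f(a)=+3.554e-01  f'(a)=-2.377e+00  a ← 37.032159 − (+3.554e-01/-2.377e+00) = 37.181686
iter 3: u=1.424008  f(a)=+2.415e-03  f'(a)=-2.345e+00  a ← 37.181686 − (+2.415e-03/-2.345e+00) = 37.182716
iter 4: u=1.423968  f(a)=+1.132e-07  f'(a)=-2.345e+00  a ← 37.182716 − (+1.132e-07/-2.345e+00) = 37.182716
iter 5: u=1.423968  f(a)=+0.000e+00  f'(a)=-2.345e+00  a ← 37.182716 − (+0.000e+00/-2.345e+00) = 37.182716
converged: |Δa| < 1e-12 after 5 iterations
sag = a·(cosh(S/(2a)) − 1) = 37.182716·(cosh(1.423968) − 1) = 44.513775
T_max/T_min = cosh(S/(2a)) = 2.197163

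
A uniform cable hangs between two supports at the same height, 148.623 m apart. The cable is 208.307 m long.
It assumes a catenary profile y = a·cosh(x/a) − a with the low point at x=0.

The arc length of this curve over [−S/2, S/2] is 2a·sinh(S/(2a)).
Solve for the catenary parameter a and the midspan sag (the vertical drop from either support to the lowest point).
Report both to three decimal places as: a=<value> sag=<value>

a=50.526 sag=65.236

seed: a₀ = √(S³/(24(L−S))) = √(148.623³/(24·59.684)) = 47.873420
iter 1: u=1.552250  f(a)=+7.617e+00  f'(a)=-3.148e+00  a ← 47.873420 − (+7.617e+00/-3.148e+00) = 50.292845
iter 2: u=1.477576  f(a)=+6.155e-01  f'(a)=-2.658e+00  a ← 50.292845 − (+6.155e-01/-2.658e+00) = 50.524391
iter 3: u=1.470804  f(a)=+4.800e-03  f'(a)=-2.617e+00  a ← 50.524391 − (+4.800e-03/-2.617e+00) = 50.526225
iter 4: u=1.470751  f(a)=+2.969e-07  f'(a)=-2.617e+00  a ← 50.526225 − (+2.969e-07/-2.617e+00) = 50.526225
iter 5: u=1.470751  f(a)=+2.842e-14  f'(a)=-2.617e+00  a ← 50.526225 − (+2.842e-14/-2.617e+00) = 50.526225
converged: |Δa| < 1e-12 after 5 iterations
sag = a·(cosh(S/(2a)) − 1) = 50.526225·(cosh(1.470751) − 1) = 65.235819
T_max/T_min = cosh(S/(2a)) = 2.291128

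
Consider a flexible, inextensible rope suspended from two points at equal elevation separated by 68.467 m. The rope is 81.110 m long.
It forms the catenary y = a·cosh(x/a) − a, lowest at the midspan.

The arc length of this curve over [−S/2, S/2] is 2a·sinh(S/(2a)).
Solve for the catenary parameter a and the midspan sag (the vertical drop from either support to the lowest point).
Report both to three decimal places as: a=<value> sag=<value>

seed: a₀ = √(S³/(24(L−S))) = √(68.467³/(24·12.643)) = 32.523049
iter 1: u=1.052592  f(a)=+7.192e-01  f'(a)=-8.671e-01  a ← 32.523049 − (+7.192e-01/-8.671e-01) = 33.352428
iter 2: u=1.026417  f(a)=+2.843e-02  f'(a)=-7.998e-01  a ← 33.352428 − (+2.843e-02/-7.998e-01) = 33.387973
iter 3: u=1.025324  f(a)=+4.847e-05  f'(a)=-7.970e-01  a ← 33.387973 − (+4.847e-05/-7.970e-01) = 33.388034
iter 4: u=1.025322  f(a)=+1.414e-10  f'(a)=-7.970e-01  a ← 33.388034 − (+1.414e-10/-7.970e-01) = 33.388034
iter 5: u=1.025322  f(a)=+0.000e+00  f'(a)=-7.970e-01  a ← 33.388034 − (+0.000e+00/-7.970e-01) = 33.388034
converged: |Δa| < 1e-12 after 5 iterations
sag = a·(cosh(S/(2a)) − 1) = 33.388034·(cosh(1.025322) − 1) = 19.142613
T_max/T_min = cosh(S/(2a)) = 1.573338

a=33.388 sag=19.143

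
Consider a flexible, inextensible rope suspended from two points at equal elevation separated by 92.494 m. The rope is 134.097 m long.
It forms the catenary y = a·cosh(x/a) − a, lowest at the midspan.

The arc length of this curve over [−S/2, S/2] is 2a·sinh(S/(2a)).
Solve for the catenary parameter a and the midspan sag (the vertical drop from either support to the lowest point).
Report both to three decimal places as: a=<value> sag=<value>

a=29.883 sag=43.523

seed: a₀ = √(S³/(24(L−S))) = √(92.494³/(24·41.603)) = 28.151556
iter 1: u=1.642787  f(a)=+5.988e+00  f'(a)=-3.834e+00  a ← 28.151556 − (+5.988e+00/-3.834e+00) = 29.713412
iter 2: u=1.556435  f(a)=+5.345e-01  f'(a)=-3.178e+00  a ← 29.713412 − (+5.345e-01/-3.178e+00) = 29.881613
iter 3: u=1.547674  f(a)=+5.180e-03  f'(a)=-3.116e+00  a ← 29.881613 − (+5.180e-03/-3.116e+00) = 29.883276
iter 4: u=1.547588  f(a)=+4.968e-07  f'(a)=-3.116e+00  a ← 29.883276 − (+4.968e-07/-3.116e+00) = 29.883276
iter 5: u=1.547588  f(a)=+0.000e+00  f'(a)=-3.116e+00  a ← 29.883276 − (+0.000e+00/-3.116e+00) = 29.883276
converged: |Δa| < 1e-12 after 5 iterations
sag = a·(cosh(S/(2a)) − 1) = 29.883276·(cosh(1.547588) − 1) = 43.523206
T_max/T_min = cosh(S/(2a)) = 2.456440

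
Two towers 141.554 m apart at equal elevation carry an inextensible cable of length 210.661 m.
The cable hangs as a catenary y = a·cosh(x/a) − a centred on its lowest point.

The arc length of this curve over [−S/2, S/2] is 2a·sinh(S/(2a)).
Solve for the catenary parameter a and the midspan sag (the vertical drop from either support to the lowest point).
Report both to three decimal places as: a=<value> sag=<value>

a=44.096 sag=70.092

seed: a₀ = √(S³/(24(L−S))) = √(141.554³/(24·69.107)) = 41.353910
iter 1: u=1.711495  f(a)=+1.086e+01  f'(a)=-4.429e+00  a ← 41.353910 − (+1.086e+01/-4.429e+00) = 43.805003
iter 2: u=1.615729  f(a)=+1.040e+00  f'(a)=-3.618e+00  a ← 43.805003 − (+1.040e+00/-3.618e+00) = 44.092497
iter 3: u=1.605194  f(a)=+1.178e-02  f'(a)=-3.536e+00  a ← 44.092497 − (+1.178e-02/-3.536e+00) = 44.095828
iter 4: u=1.605072  f(a)=+1.549e-06  f'(a)=-3.535e+00  a ← 44.095828 − (+1.549e-06/-3.535e+00) = 44.095828
iter 5: u=1.605072  f(a)=+0.000e+00  f'(a)=-3.535e+00  a ← 44.095828 − (+0.000e+00/-3.535e+00) = 44.095828
converged: |Δa| < 1e-12 after 5 iterations
sag = a·(cosh(S/(2a)) − 1) = 44.095828·(cosh(1.605072) − 1) = 70.092421
T_max/T_min = cosh(S/(2a)) = 2.589548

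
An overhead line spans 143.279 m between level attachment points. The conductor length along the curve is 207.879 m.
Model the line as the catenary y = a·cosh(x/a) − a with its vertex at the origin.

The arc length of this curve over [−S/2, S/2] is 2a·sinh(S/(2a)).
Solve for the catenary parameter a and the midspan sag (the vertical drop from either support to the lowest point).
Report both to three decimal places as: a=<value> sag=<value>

a=46.242 sag=67.520

seed: a₀ = √(S³/(24(L−S))) = √(143.279³/(24·64.600)) = 43.556396
iter 1: u=1.644753  f(a)=+9.322e+00  f'(a)=-3.850e+00  a ← 43.556396 − (+9.322e+00/-3.850e+00) = 45.977623
iter 2: u=1.558138  f(a)=+8.338e-01  f'(a)=-3.190e+00  a ← 45.977623 − (+8.338e-01/-3.190e+00) = 46.239024
iter 3: u=1.549330  f(a)=+8.117e-03  f'(a)=-3.128e+00  a ← 46.239024 − (+8.117e-03/-3.128e+00) = 46.241619
iter 4: u=1.549243  f(a)=+7.858e-07  f'(a)=-3.127e+00  a ← 46.241619 − (+7.858e-07/-3.127e+00) = 46.241620
iter 5: u=1.549243  f(a)=+5.684e-14  f'(a)=-3.127e+00  a ← 46.241620 − (+5.684e-14/-3.127e+00) = 46.241620
converged: |Δa| < 1e-12 after 5 iterations
sag = a·(cosh(S/(2a)) − 1) = 46.241620·(cosh(1.549243) − 1) = 67.520004
T_max/T_min = cosh(S/(2a)) = 2.460157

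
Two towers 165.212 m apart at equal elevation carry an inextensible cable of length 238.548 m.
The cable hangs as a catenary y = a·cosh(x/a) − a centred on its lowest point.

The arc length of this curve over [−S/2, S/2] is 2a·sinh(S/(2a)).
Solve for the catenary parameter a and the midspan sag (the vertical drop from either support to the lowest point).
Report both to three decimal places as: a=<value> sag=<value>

seed: a₀ = √(S³/(24(L−S))) = √(165.212³/(24·73.336)) = 50.617204
iter 1: u=1.631975  f(a)=+1.041e+01  f'(a)=-3.747e+00  a ← 50.617204 − (+1.041e+01/-3.747e+00) = 53.395406
iter 2: u=1.547062  f(a)=+9.184e-01  f'(a)=-3.112e+00  a ← 53.395406 − (+9.184e-01/-3.112e+00) = 53.690513
iter 3: u=1.538559  f(a)=+8.678e-03  f'(a)=-3.054e+00  a ← 53.690513 − (+8.678e-03/-3.054e+00) = 53.693355
iter 4: u=1.538477  f(a)=+7.911e-07  f'(a)=-3.053e+00  a ← 53.693355 − (+7.911e-07/-3.053e+00) = 53.693355
iter 5: u=1.538477  f(a)=+0.000e+00  f'(a)=-3.053e+00  a ← 53.693355 − (+0.000e+00/-3.053e+00) = 53.693355
converged: |Δa| < 1e-12 after 5 iterations
sag = a·(cosh(S/(2a)) − 1) = 53.693355·(cosh(1.538477) − 1) = 77.109028
T_max/T_min = cosh(S/(2a)) = 2.436100

a=53.693 sag=77.109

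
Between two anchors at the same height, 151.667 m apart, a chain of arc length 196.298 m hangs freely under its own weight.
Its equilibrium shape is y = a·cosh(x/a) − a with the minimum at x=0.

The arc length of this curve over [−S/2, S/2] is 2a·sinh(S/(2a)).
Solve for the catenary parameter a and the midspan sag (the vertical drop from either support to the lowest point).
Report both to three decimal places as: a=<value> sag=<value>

seed: a₀ = √(S³/(24(L−S))) = √(151.667³/(24·44.631)) = 57.070636
iter 1: u=1.328766  f(a)=+4.110e+00  f'(a)=-1.858e+00  a ← 57.070636 − (+4.110e+00/-1.858e+00) = 59.282349
iter 2: u=1.279192  f(a)=+2.510e-01  f'(a)=-1.638e+00  a ← 59.282349 − (+2.510e-01/-1.638e+00) = 59.435619
iter 3: u=1.275893  f(a)=+1.071e-03  f'(a)=-1.624e+00  a ← 59.435619 − (+1.071e-03/-1.624e+00) = 59.436279
iter 4: u=1.275879  f(a)=+1.967e-08  f'(a)=-1.624e+00  a ← 59.436279 − (+1.967e-08/-1.624e+00) = 59.436279
iter 5: u=1.275879  f(a)=+0.000e+00  f'(a)=-1.624e+00  a ← 59.436279 − (+0.000e+00/-1.624e+00) = 59.436279
converged: |Δa| < 1e-12 after 5 iterations
sag = a·(cosh(S/(2a)) − 1) = 59.436279·(cosh(1.275879) − 1) = 55.306466
T_max/T_min = cosh(S/(2a)) = 1.930517

a=59.436 sag=55.306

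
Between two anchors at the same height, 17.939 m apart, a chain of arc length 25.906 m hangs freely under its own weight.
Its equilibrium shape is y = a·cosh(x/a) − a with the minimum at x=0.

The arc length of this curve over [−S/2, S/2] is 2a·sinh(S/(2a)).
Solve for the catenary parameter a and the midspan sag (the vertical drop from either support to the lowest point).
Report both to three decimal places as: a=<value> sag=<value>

a=5.829 sag=8.375

seed: a₀ = √(S³/(24(L−S))) = √(17.939³/(24·7.967)) = 5.494704
iter 1: u=1.632390  f(a)=+1.131e+00  f'(a)=-3.750e+00  a ← 5.494704 − (+1.131e+00/-3.750e+00) = 5.796415
iter 2: u=1.547422  f(a)=+9.987e-02  f'(a)=-3.115e+00  a ← 5.796415 − (+9.987e-02/-3.115e+00) = 5.828480
iter 3: u=1.538909  f(a)=+9.446e-04  f'(a)=-3.056e+00  a ← 5.828480 − (+9.446e-04/-3.056e+00) = 5.828789
iter 4: u=1.538827  f(a)=+8.628e-08  f'(a)=-3.055e+00  a ← 5.828789 − (+8.628e-08/-3.055e+00) = 5.828789
iter 5: u=1.538827  f(a)=-3.553e-15  f'(a)=-3.055e+00  a ← 5.828789 − (-3.553e-15/-3.055e+00) = 5.828789
converged: |Δa| < 1e-12 after 5 iterations
sag = a·(cosh(S/(2a)) − 1) = 5.828789·(cosh(1.538827) − 1) = 8.375259
T_max/T_min = cosh(S/(2a)) = 2.436878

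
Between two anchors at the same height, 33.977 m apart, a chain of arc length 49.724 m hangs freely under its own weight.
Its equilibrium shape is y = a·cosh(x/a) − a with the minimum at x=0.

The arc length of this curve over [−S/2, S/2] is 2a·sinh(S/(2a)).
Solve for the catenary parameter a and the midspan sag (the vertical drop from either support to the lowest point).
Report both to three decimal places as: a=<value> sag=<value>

seed: a₀ = √(S³/(24(L−S))) = √(33.977³/(24·15.747)) = 10.187626
iter 1: u=1.667562  f(a)=+2.340e+00  f'(a)=-4.041e+00  a ← 10.187626 − (+2.340e+00/-4.041e+00) = 10.766731
iter 2: u=1.577870  f(a)=+2.144e-01  f'(a)=-3.332e+00  a ← 10.766731 − (+2.144e-01/-3.332e+00) = 10.831073
iter 3: u=1.568497  f(a)=+2.199e-03  f'(a)=-3.264e+00  a ← 10.831073 − (+2.199e-03/-3.264e+00) = 10.831747
iter 4: u=1.568399  f(a)=+2.368e-07  f'(a)=-3.263e+00  a ← 10.831747 − (+2.368e-07/-3.263e+00) = 10.831747
iter 5: u=1.568399  f(a)=+7.105e-15  f'(a)=-3.263e+00  a ← 10.831747 − (+7.105e-15/-3.263e+00) = 10.831747
converged: |Δa| < 1e-12 after 5 iterations
sag = a·(cosh(S/(2a)) − 1) = 10.831747·(cosh(1.568399) − 1) = 16.287357
T_max/T_min = cosh(S/(2a)) = 2.503669

a=10.832 sag=16.287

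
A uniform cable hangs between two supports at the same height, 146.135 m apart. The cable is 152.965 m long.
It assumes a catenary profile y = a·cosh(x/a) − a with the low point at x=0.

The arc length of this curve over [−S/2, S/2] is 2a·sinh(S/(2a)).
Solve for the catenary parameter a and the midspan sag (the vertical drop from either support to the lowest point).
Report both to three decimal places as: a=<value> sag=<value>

seed: a₀ = √(S³/(24(L−S))) = √(146.135³/(24·6.830)) = 137.979763
iter 1: u=0.529552  f(a)=+9.641e-02  f'(a)=-1.018e-01  a ← 137.979763 − (+9.641e-02/-1.018e-01) = 138.926750
iter 2: u=0.525943  f(a)=+1.002e-03  f'(a)=-9.970e-02  a ← 138.926750 − (+1.002e-03/-9.970e-02) = 138.936795
iter 3: u=0.525905  f(a)=+1.106e-07  f'(a)=-9.968e-02  a ← 138.936795 − (+1.106e-07/-9.968e-02) = 138.936796
iter 4: u=0.525905  f(a)=+0.000e+00  f'(a)=-9.968e-02  a ← 138.936796 − (+0.000e+00/-9.968e-02) = 138.936796
converged: |Δa| < 1e-12 after 4 iterations
sag = a·(cosh(S/(2a)) − 1) = 138.936796·(cosh(0.525905) − 1) = 19.660197
T_max/T_min = cosh(S/(2a)) = 1.141505

a=138.937 sag=19.660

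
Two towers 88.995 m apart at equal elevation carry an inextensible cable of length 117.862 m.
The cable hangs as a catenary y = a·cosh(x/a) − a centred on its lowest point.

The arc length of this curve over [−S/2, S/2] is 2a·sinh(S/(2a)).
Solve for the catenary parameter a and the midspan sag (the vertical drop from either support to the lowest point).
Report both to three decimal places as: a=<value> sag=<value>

seed: a₀ = √(S³/(24(L−S))) = √(88.995³/(24·28.867)) = 31.896422
iter 1: u=1.395062  f(a)=+2.943e+00  f'(a)=-2.188e+00  a ← 31.896422 − (+2.943e+00/-2.188e+00) = 33.241573
iter 2: u=1.338610  f(a)=+1.964e-01  f'(a)=-1.905e+00  a ← 33.241573 − (+1.964e-01/-1.905e+00) = 33.344691
iter 3: u=1.334470  f(a)=+1.013e-03  f'(a)=-1.885e+00  a ← 33.344691 − (+1.013e-03/-1.885e+00) = 33.345229
iter 4: u=1.334449  f(a)=+2.726e-08  f'(a)=-1.885e+00  a ← 33.345229 − (+2.726e-08/-1.885e+00) = 33.345229
iter 5: u=1.334449  f(a)=+0.000e+00  f'(a)=-1.885e+00  a ← 33.345229 − (+0.000e+00/-1.885e+00) = 33.345229
converged: |Δa| < 1e-12 after 5 iterations
sag = a·(cosh(S/(2a)) − 1) = 33.345229·(cosh(1.334449) − 1) = 34.365679
T_max/T_min = cosh(S/(2a)) = 2.030603

a=33.345 sag=34.366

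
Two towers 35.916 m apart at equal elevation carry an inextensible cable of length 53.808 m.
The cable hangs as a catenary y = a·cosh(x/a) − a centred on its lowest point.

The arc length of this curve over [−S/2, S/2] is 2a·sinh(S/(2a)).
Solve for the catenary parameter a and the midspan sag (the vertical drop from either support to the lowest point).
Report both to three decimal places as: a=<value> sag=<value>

a=11.089 sag=18.011

seed: a₀ = √(S³/(24(L−S))) = √(35.916³/(24·17.892)) = 10.387161
iter 1: u=1.728865  f(a)=+2.872e+00  f'(a)=-4.591e+00  a ← 10.387161 − (+2.872e+00/-4.591e+00) = 11.012816
iter 2: u=1.630646  f(a)=+2.800e-01  f'(a)=-3.736e+00  a ← 11.012816 − (+2.800e-01/-3.736e+00) = 11.087762
iter 3: u=1.619624  f(a)=+3.295e-03  f'(a)=-3.648e+00  a ← 11.087762 − (+3.295e-03/-3.648e+00) = 11.088665
iter 4: u=1.619492  f(a)=+4.681e-07  f'(a)=-3.647e+00  a ← 11.088665 − (+4.681e-07/-3.647e+00) = 11.088665
iter 5: u=1.619492  f(a)=+7.105e-15  f'(a)=-3.647e+00  a ← 11.088665 − (+7.105e-15/-3.647e+00) = 11.088665
converged: |Δa| < 1e-12 after 5 iterations
sag = a·(cosh(S/(2a)) − 1) = 11.088665·(cosh(1.619492) − 1) = 18.010883
T_max/T_min = cosh(S/(2a)) = 2.624261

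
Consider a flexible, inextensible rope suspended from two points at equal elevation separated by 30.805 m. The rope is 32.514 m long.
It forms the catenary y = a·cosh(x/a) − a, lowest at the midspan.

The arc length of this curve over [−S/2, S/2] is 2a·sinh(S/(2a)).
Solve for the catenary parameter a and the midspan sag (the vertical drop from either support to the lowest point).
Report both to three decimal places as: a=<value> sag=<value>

a=26.916 sag=4.529

seed: a₀ = √(S³/(24(L−S))) = √(30.805³/(24·1.709)) = 26.696552
iter 1: u=0.576947  f(a)=+2.867e-02  f'(a)=-1.323e-01  a ← 26.696552 − (+2.867e-02/-1.323e-01) = 26.913184
iter 2: u=0.572303  f(a)=+3.527e-04  f'(a)=-1.291e-01  a ← 26.913184 − (+3.527e-04/-1.291e-01) = 26.915916
iter 3: u=0.572245  f(a)=+5.486e-08  f'(a)=-1.291e-01  a ← 26.915916 − (+5.486e-08/-1.291e-01) = 26.915916
iter 4: u=0.572245  f(a)=+0.000e+00  f'(a)=-1.291e-01  a ← 26.915916 − (+0.000e+00/-1.291e-01) = 26.915916
converged: |Δa| < 1e-12 after 4 iterations
sag = a·(cosh(S/(2a)) − 1) = 26.915916·(cosh(0.572245) − 1) = 4.528584
T_max/T_min = cosh(S/(2a)) = 1.168249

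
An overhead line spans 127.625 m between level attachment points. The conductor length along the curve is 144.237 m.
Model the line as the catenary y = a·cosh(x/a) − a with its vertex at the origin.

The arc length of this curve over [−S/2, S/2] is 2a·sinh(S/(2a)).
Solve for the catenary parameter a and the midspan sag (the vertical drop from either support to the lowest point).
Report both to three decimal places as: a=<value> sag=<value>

a=73.578 sag=29.450

seed: a₀ = √(S³/(24(L−S))) = √(127.625³/(24·16.612)) = 72.208288
iter 1: u=0.883728  f(a)=+6.609e-01  f'(a)=-4.971e-01  a ← 72.208288 − (+6.609e-01/-4.971e-01) = 73.537839
iter 2: u=0.867751  f(a)=+1.869e-02  f'(a)=-4.693e-01  a ← 73.537839 − (+1.869e-02/-4.693e-01) = 73.577674
iter 3: u=0.867281  f(a)=+1.592e-05  f'(a)=-4.685e-01  a ← 73.577674 − (+1.592e-05/-4.685e-01) = 73.577708
iter 4: u=0.867280  f(a)=+1.157e-11  f'(a)=-4.685e-01  a ← 73.577708 − (+1.157e-11/-4.685e-01) = 73.577708
converged: |Δa| < 1e-12 after 4 iterations
sag = a·(cosh(S/(2a)) − 1) = 73.577708·(cosh(0.867280) − 1) = 29.450236
T_max/T_min = cosh(S/(2a)) = 1.400260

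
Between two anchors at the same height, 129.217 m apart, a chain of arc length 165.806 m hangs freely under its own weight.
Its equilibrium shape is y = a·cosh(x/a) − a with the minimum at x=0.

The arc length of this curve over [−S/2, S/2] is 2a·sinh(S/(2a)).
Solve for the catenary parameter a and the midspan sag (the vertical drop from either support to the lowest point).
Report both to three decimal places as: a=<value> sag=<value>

seed: a₀ = √(S³/(24(L−S))) = √(129.217³/(24·36.589)) = 49.567680
iter 1: u=1.303440  f(a)=+3.237e+00  f'(a)=-1.743e+00  a ← 49.567680 − (+3.237e+00/-1.743e+00) = 51.424920
iter 2: u=1.256366  f(a)=+1.908e-01  f'(a)=-1.543e+00  a ← 51.424920 − (+1.908e-01/-1.543e+00) = 51.548597
iter 3: u=1.253351  f(a)=+7.551e-04  f'(a)=-1.531e+00  a ← 51.548597 − (+7.551e-04/-1.531e+00) = 51.549091
iter 4: u=1.253339  f(a)=+1.193e-08  f'(a)=-1.531e+00  a ← 51.549091 − (+1.193e-08/-1.531e+00) = 51.549091
iter 5: u=1.253339  f(a)=+0.000e+00  f'(a)=-1.531e+00  a ← 51.549091 − (+0.000e+00/-1.531e+00) = 51.549091
converged: |Δa| < 1e-12 after 5 iterations
sag = a·(cosh(S/(2a)) − 1) = 51.549091·(cosh(1.253339) − 1) = 46.073735
T_max/T_min = cosh(S/(2a)) = 1.893784

a=51.549 sag=46.074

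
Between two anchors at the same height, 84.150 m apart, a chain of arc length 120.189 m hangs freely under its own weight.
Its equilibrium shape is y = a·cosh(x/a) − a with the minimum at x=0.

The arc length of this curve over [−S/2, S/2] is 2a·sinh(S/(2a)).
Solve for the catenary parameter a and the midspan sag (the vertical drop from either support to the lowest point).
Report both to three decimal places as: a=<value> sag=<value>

a=27.791 sag=38.418

seed: a₀ = √(S³/(24(L−S))) = √(84.150³/(24·36.039)) = 26.247576
iter 1: u=1.603005  f(a)=+4.924e+00  f'(a)=-3.520e+00  a ← 26.247576 − (+4.924e+00/-3.520e+00) = 27.646571
iter 2: u=1.521889  f(a)=+4.211e-01  f'(a)=-2.941e+00  a ← 27.646571 − (+4.211e-01/-2.941e+00) = 27.789734
iter 3: u=1.514048  f(a)=+3.715e-03  f'(a)=-2.890e+00  a ← 27.789734 − (+3.715e-03/-2.890e+00) = 27.791020
iter 4: u=1.513978  f(a)=+2.949e-07  f'(a)=-2.889e+00  a ← 27.791020 − (+2.949e-07/-2.889e+00) = 27.791020
iter 5: u=1.513978  f(a)=+1.421e-14  f'(a)=-2.889e+00  a ← 27.791020 − (+1.421e-14/-2.889e+00) = 27.791020
converged: |Δa| < 1e-12 after 5 iterations
sag = a·(cosh(S/(2a)) − 1) = 27.791020·(cosh(1.513978) − 1) = 38.418419
T_max/T_min = cosh(S/(2a)) = 2.382404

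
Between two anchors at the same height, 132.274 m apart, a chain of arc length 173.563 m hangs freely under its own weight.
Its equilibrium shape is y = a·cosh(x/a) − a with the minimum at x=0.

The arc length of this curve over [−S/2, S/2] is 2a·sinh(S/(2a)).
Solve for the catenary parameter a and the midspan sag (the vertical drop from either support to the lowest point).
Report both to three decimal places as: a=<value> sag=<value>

a=50.444 sag=49.933

seed: a₀ = √(S³/(24(L−S))) = √(132.274³/(24·41.289)) = 48.326899
iter 1: u=1.368534  f(a)=+4.043e+00  f'(a)=-2.051e+00  a ← 48.326899 − (+4.043e+00/-2.051e+00) = 50.298422
iter 2: u=1.314892  f(a)=+2.606e-01  f'(a)=-1.794e+00  a ← 50.298422 − (+2.606e-01/-1.794e+00) = 50.443658
iter 3: u=1.311106  f(a)=+1.247e-03  f'(a)=-1.777e+00  a ← 50.443658 − (+1.247e-03/-1.777e+00) = 50.444360
iter 4: u=1.311088  f(a)=+2.888e-08  f'(a)=-1.777e+00  a ← 50.444360 − (+2.888e-08/-1.777e+00) = 50.444360
iter 5: u=1.311088  f(a)=+0.000e+00  f'(a)=-1.777e+00  a ← 50.444360 − (+0.000e+00/-1.777e+00) = 50.444360
converged: |Δa| < 1e-12 after 5 iterations
sag = a·(cosh(S/(2a)) − 1) = 50.444360·(cosh(1.311088) − 1) = 49.933238
T_max/T_min = cosh(S/(2a)) = 1.989868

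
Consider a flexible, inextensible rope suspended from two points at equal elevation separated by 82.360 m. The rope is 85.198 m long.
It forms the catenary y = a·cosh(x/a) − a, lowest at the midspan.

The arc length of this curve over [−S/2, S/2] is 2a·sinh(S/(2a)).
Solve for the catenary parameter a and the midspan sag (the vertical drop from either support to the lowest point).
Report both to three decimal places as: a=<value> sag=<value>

a=91.030 sag=9.474

seed: a₀ = √(S³/(24(L−S))) = √(82.360³/(24·2.838)) = 90.565479
iter 1: u=0.454699  f(a)=+2.948e-02  f'(a)=-6.398e-02  a ← 90.565479 − (+2.948e-02/-6.398e-02) = 91.026304
iter 2: u=0.452397  f(a)=+2.265e-04  f'(a)=-6.300e-02  a ← 91.026304 − (+2.265e-04/-6.300e-02) = 91.029900
iter 3: u=0.452379  f(a)=+1.361e-08  f'(a)=-6.299e-02  a ← 91.029900 − (+1.361e-08/-6.299e-02) = 91.029901
iter 4: u=0.452379  f(a)=+1.421e-14  f'(a)=-6.299e-02  a ← 91.029901 − (+1.421e-14/-6.299e-02) = 91.029901
converged: |Δa| < 1e-12 after 4 iterations
sag = a·(cosh(S/(2a)) − 1) = 91.029901·(cosh(0.452379) − 1) = 9.474416
T_max/T_min = cosh(S/(2a)) = 1.104080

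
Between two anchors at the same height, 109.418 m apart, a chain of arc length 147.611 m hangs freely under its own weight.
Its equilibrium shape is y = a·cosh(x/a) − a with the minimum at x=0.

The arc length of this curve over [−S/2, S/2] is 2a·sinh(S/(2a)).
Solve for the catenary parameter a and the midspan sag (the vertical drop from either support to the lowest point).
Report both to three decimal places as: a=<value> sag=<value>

a=39.643 sag=44.135

seed: a₀ = √(S³/(24(L−S))) = √(109.418³/(24·38.193)) = 37.803817
iter 1: u=1.447182  f(a)=+4.205e+00  f'(a)=-2.477e+00  a ← 37.803817 − (+4.205e+00/-2.477e+00) = 39.501572
iter 2: u=1.384983  f(a)=+2.998e-01  f'(a)=-2.135e+00  a ← 39.501572 − (+2.998e-01/-2.135e+00) = 39.642018
iter 3: u=1.380076  f(a)=+1.784e-03  f'(a)=-2.110e+00  a ← 39.642018 − (+1.784e-03/-2.110e+00) = 39.642864
iter 4: u=1.380047  f(a)=+6.394e-08  f'(a)=-2.109e+00  a ← 39.642864 − (+6.394e-08/-2.109e+00) = 39.642864
iter 5: u=1.380047  f(a)=+0.000e+00  f'(a)=-2.109e+00  a ← 39.642864 − (+0.000e+00/-2.109e+00) = 39.642864
converged: |Δa| < 1e-12 after 5 iterations
sag = a·(cosh(S/(2a)) − 1) = 39.642864·(cosh(1.380047) − 1) = 44.135466
T_max/T_min = cosh(S/(2a)) = 2.113327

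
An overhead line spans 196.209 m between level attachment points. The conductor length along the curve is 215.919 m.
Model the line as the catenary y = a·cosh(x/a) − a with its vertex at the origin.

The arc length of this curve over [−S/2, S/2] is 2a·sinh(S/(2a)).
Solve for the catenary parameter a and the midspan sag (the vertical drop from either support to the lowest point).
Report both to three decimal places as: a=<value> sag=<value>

seed: a₀ = √(S³/(24(L−S))) = √(196.209³/(24·19.710)) = 126.365772
iter 1: u=0.776353  f(a)=+6.026e-01  f'(a)=-3.312e-01  a ← 126.365772 − (+6.026e-01/-3.312e-01) = 128.185362
iter 2: u=0.765333  f(a)=+1.326e-02  f'(a)=-3.167e-01  a ← 128.185362 − (+1.326e-02/-3.167e-01) = 128.227234
iter 3: u=0.765083  f(a)=+6.745e-06  f'(a)=-3.164e-01  a ← 128.227234 − (+6.745e-06/-3.164e-01) = 128.227256
iter 4: u=0.765083  f(a)=+1.705e-12  f'(a)=-3.164e-01  a ← 128.227256 − (+1.705e-12/-3.164e-01) = 128.227256
converged: |Δa| < 1e-12 after 4 iterations
sag = a·(cosh(S/(2a)) − 1) = 128.227256·(cosh(0.765083) − 1) = 39.395782
T_max/T_min = cosh(S/(2a)) = 1.307234

a=128.227 sag=39.396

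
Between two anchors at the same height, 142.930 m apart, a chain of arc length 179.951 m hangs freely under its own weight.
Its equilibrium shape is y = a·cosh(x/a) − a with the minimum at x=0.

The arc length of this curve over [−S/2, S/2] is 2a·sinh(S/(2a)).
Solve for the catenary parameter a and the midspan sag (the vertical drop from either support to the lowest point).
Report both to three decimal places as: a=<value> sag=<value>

seed: a₀ = √(S³/(24(L−S))) = √(142.930³/(24·37.021)) = 57.326496
iter 1: u=1.246631  f(a)=+2.985e+00  f'(a)=-1.504e+00  a ← 57.326496 − (+2.985e+00/-1.504e+00) = 59.311814
iter 2: u=1.204903  f(a)=+1.621e-01  f'(a)=-1.345e+00  a ← 59.311814 − (+1.621e-01/-1.345e+00) = 59.432379
iter 3: u=1.202459  f(a)=+5.386e-04  f'(a)=-1.336e+00  a ← 59.432379 − (+5.386e-04/-1.336e+00) = 59.432783
iter 4: u=1.202451  f(a)=+5.990e-09  f'(a)=-1.336e+00  a ← 59.432783 − (+5.990e-09/-1.336e+00) = 59.432783
iter 5: u=1.202451  f(a)=-2.842e-14  f'(a)=-1.336e+00  a ← 59.432783 − (-2.842e-14/-1.336e+00) = 59.432783
converged: |Δa| < 1e-12 after 5 iterations
sag = a·(cosh(S/(2a)) − 1) = 59.432783·(cosh(1.202451) − 1) = 48.399709
T_max/T_min = cosh(S/(2a)) = 1.814360

a=59.433 sag=48.400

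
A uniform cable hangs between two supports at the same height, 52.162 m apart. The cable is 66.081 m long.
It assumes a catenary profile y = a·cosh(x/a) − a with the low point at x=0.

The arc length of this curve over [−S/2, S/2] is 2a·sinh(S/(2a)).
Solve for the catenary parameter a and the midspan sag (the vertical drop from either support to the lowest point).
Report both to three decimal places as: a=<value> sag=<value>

seed: a₀ = √(S³/(24(L−S))) = √(52.162³/(24·13.919)) = 20.612075
iter 1: u=1.265326  f(a)=+1.158e+00  f'(a)=-1.580e+00  a ← 20.612075 − (+1.158e+00/-1.580e+00) = 21.345001
iter 2: u=1.221879  f(a)=+6.461e-02  f'(a)=-1.408e+00  a ← 21.345001 − (+6.461e-02/-1.408e+00) = 21.390902
iter 3: u=1.219257  f(a)=+2.276e-04  f'(a)=-1.398e+00  a ← 21.390902 − (+2.276e-04/-1.398e+00) = 21.391065
iter 4: u=1.219247  f(a)=+2.846e-09  f'(a)=-1.398e+00  a ← 21.391065 − (+2.846e-09/-1.398e+00) = 21.391065
iter 5: u=1.219247  f(a)=+0.000e+00  f'(a)=-1.398e+00  a ← 21.391065 − (+0.000e+00/-1.398e+00) = 21.391065
converged: |Δa| < 1e-12 after 5 iterations
sag = a·(cosh(S/(2a)) − 1) = 21.391065·(cosh(1.219247) − 1) = 17.969478
T_max/T_min = cosh(S/(2a)) = 1.840046

a=21.391 sag=17.969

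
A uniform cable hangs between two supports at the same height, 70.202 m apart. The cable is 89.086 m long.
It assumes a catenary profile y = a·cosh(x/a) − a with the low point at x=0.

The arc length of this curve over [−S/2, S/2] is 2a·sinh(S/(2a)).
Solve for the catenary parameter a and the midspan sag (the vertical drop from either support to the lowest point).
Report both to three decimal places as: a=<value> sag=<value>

seed: a₀ = √(S³/(24(L−S))) = √(70.202³/(24·18.884)) = 27.629410
iter 1: u=1.270422  f(a)=+1.584e+00  f'(a)=-1.601e+00  a ← 27.629410 − (+1.584e+00/-1.601e+00) = 28.618870
iter 2: u=1.226498  f(a)=+8.906e-02  f'(a)=-1.425e+00  a ← 28.618870 − (+8.906e-02/-1.425e+00) = 28.681354
iter 3: u=1.223826  f(a)=+3.187e-04  f'(a)=-1.415e+00  a ← 28.681354 − (+3.187e-04/-1.415e+00) = 28.681579
iter 4: u=1.223817  f(a)=+4.113e-09  f'(a)=-1.415e+00  a ← 28.681579 − (+4.113e-09/-1.415e+00) = 28.681579
iter 5: u=1.223817  f(a)=+1.421e-14  f'(a)=-1.415e+00  a ← 28.681579 − (+1.421e-14/-1.415e+00) = 28.681579
converged: |Δa| < 1e-12 after 5 iterations
sag = a·(cosh(S/(2a)) − 1) = 28.681579·(cosh(1.223817) − 1) = 24.296830
T_max/T_min = cosh(S/(2a)) = 1.847123

a=28.682 sag=24.297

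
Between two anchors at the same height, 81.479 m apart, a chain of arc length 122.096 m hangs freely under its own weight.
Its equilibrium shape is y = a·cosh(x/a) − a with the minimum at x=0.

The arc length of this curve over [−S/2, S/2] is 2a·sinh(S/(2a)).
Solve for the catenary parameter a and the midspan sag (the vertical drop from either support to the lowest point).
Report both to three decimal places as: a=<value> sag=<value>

a=25.148 sag=40.877

seed: a₀ = √(S³/(24(L−S))) = √(81.479³/(24·40.617)) = 23.556404
iter 1: u=1.729445  f(a)=+6.525e+00  f'(a)=-4.596e+00  a ← 23.556404 − (+6.525e+00/-4.596e+00) = 24.976046
iter 2: u=1.631143  f(a)=+6.364e-01  f'(a)=-3.740e+00  a ← 24.976046 − (+6.364e-01/-3.740e+00) = 25.146219
iter 3: u=1.620104  f(a)=+7.499e-03  f'(a)=-3.652e+00  a ← 25.146219 − (+7.499e-03/-3.652e+00) = 25.148272
iter 4: u=1.619972  f(a)=+1.068e-06  f'(a)=-3.651e+00  a ← 25.148272 − (+1.068e-06/-3.651e+00) = 25.148272
iter 5: u=1.619972  f(a)=+2.842e-14  f'(a)=-3.651e+00  a ← 25.148272 − (+2.842e-14/-3.651e+00) = 25.148272
converged: |Δa| < 1e-12 after 5 iterations
sag = a·(cosh(S/(2a)) − 1) = 25.148272·(cosh(1.619972) − 1) = 40.876677
T_max/T_min = cosh(S/(2a)) = 2.625427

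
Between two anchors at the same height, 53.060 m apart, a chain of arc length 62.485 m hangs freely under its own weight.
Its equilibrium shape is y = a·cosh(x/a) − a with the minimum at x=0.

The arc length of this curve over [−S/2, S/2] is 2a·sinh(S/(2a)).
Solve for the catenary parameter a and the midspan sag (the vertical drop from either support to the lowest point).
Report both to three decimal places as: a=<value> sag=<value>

seed: a₀ = √(S³/(24(L−S))) = √(53.060³/(24·9.425)) = 25.698310
iter 1: u=1.032364  f(a)=+5.152e-01  f'(a)=-8.147e-01  a ← 25.698310 − (+5.152e-01/-8.147e-01) = 26.330650
iter 2: u=1.007571  f(a)=+1.963e-02  f'(a)=-7.537e-01  a ← 26.330650 − (+1.963e-02/-7.537e-01) = 26.356692
iter 3: u=1.006575  f(a)=+3.099e-05  f'(a)=-7.513e-01  a ← 26.356692 − (+3.099e-05/-7.513e-01) = 26.356734
iter 4: u=1.006574  f(a)=+7.753e-11  f'(a)=-7.513e-01  a ← 26.356734 − (+7.753e-11/-7.513e-01) = 26.356734
iter 5: u=1.006574  f(a)=+0.000e+00  f'(a)=-7.513e-01  a ← 26.356734 − (+0.000e+00/-7.513e-01) = 26.356734
converged: |Δa| < 1e-12 after 5 iterations
sag = a·(cosh(S/(2a)) − 1) = 26.356734·(cosh(1.006574) − 1) = 14.518335
T_max/T_min = cosh(S/(2a)) = 1.550840

a=26.357 sag=14.518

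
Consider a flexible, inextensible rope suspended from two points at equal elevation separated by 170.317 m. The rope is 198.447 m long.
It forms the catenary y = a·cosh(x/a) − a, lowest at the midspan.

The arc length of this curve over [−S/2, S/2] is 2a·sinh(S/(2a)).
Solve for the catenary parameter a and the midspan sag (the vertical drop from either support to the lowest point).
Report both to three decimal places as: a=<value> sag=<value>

seed: a₀ = √(S³/(24(L−S))) = √(170.317³/(24·28.130)) = 85.545370
iter 1: u=0.995478  f(a)=+1.427e+00  f'(a)=-7.252e-01  a ← 85.545370 − (+1.427e+00/-7.252e-01) = 87.513352
iter 2: u=0.973092  f(a)=+5.073e-02  f'(a)=-6.745e-01  a ← 87.513352 − (+5.073e-02/-6.745e-01) = 87.588573
iter 3: u=0.972256  f(a)=+6.935e-05  f'(a)=-6.726e-01  a ← 87.588573 − (+6.935e-05/-6.726e-01) = 87.588676
iter 4: u=0.972255  f(a)=+1.300e-10  f'(a)=-6.726e-01  a ← 87.588676 − (+1.300e-10/-6.726e-01) = 87.588676
iter 5: u=0.972255  f(a)=-5.684e-14  f'(a)=-6.726e-01  a ← 87.588676 − (-5.684e-14/-6.726e-01) = 87.588676
converged: |Δa| < 1e-12 after 5 iterations
sag = a·(cosh(S/(2a)) − 1) = 87.588676·(cosh(0.972255) − 1) = 44.763427
T_max/T_min = cosh(S/(2a)) = 1.511064

a=87.589 sag=44.763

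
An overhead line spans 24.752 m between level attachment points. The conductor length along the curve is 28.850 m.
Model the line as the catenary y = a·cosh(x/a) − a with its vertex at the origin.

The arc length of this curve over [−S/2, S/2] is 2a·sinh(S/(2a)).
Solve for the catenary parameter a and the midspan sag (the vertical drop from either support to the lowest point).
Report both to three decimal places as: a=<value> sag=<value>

a=12.714 sag=6.514

seed: a₀ = √(S³/(24(L−S))) = √(24.752³/(24·4.098)) = 12.417205
iter 1: u=0.996682  f(a)=+2.084e-01  f'(a)=-7.280e-01  a ← 12.417205 − (+2.084e-01/-7.280e-01) = 12.703505
iter 2: u=0.974219  f(a)=+7.426e-03  f'(a)=-6.769e-01  a ← 12.703505 − (+7.426e-03/-6.769e-01) = 12.714475
iter 3: u=0.973379  f(a)=+1.020e-05  f'(a)=-6.751e-01  a ← 12.714475 − (+1.020e-05/-6.751e-01) = 12.714491
iter 4: u=0.973378  f(a)=+1.930e-11  f'(a)=-6.751e-01  a ← 12.714491 − (+1.930e-11/-6.751e-01) = 12.714491
iter 5: u=0.973378  f(a)=+3.553e-15  f'(a)=-6.751e-01  a ← 12.714491 − (+3.553e-15/-6.751e-01) = 12.714491
converged: |Δa| < 1e-12 after 5 iterations
sag = a·(cosh(S/(2a)) − 1) = 12.714491·(cosh(0.973378) − 1) = 6.514105
T_max/T_min = cosh(S/(2a)) = 1.512337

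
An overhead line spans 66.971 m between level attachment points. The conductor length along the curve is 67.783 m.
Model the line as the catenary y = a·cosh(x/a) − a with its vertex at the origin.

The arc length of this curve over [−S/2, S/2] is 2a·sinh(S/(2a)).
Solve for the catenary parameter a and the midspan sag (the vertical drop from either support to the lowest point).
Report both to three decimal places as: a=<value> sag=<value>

seed: a₀ = √(S³/(24(L−S))) = √(66.971³/(24·0.812)) = 124.149947
iter 1: u=0.269718  f(a)=+2.959e-03  f'(a)=-1.318e-02  a ← 124.149947 − (+2.959e-03/-1.318e-02) = 124.374492
iter 2: u=0.269231  f(a)=+8.046e-06  f'(a)=-1.310e-02  a ← 124.374492 − (+8.046e-06/-1.310e-02) = 124.375106
iter 3: u=0.269230  f(a)=+5.987e-11  f'(a)=-1.310e-02  a ← 124.375106 − (+5.987e-11/-1.310e-02) = 124.375106
iter 4: u=0.269230  f(a)=+0.000e+00  f'(a)=-1.310e-02  a ← 124.375106 − (+0.000e+00/-1.310e-02) = 124.375106
converged: |Δa| < 1e-12 after 4 iterations
sag = a·(cosh(S/(2a)) − 1) = 124.375106·(cosh(0.269230) − 1) = 4.534943
T_max/T_min = cosh(S/(2a)) = 1.036462

a=124.375 sag=4.535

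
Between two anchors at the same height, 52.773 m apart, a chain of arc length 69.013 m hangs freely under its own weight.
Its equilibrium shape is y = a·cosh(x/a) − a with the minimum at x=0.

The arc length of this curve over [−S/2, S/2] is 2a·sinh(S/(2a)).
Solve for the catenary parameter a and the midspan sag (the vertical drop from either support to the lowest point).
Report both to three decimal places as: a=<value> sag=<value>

seed: a₀ = √(S³/(24(L−S))) = √(52.773³/(24·16.240)) = 19.418650
iter 1: u=1.358823  f(a)=+1.567e+00  f'(a)=-2.003e+00  a ← 19.418650 − (+1.567e+00/-2.003e+00) = 20.201114
iter 2: u=1.306190  f(a)=+9.968e-02  f'(a)=-1.755e+00  a ← 20.201114 − (+9.968e-02/-1.755e+00) = 20.257911
iter 3: u=1.302528  f(a)=+4.641e-04  f'(a)=-1.739e+00  a ← 20.257911 − (+4.641e-04/-1.739e+00) = 20.258178
iter 4: u=1.302511  f(a)=+1.016e-08  f'(a)=-1.739e+00  a ← 20.258178 − (+1.016e-08/-1.739e+00) = 20.258178
iter 5: u=1.302511  f(a)=+0.000e+00  f'(a)=-1.739e+00  a ← 20.258178 − (+0.000e+00/-1.739e+00) = 20.258178
converged: |Δa| < 1e-12 after 5 iterations
sag = a·(cosh(S/(2a)) − 1) = 20.258178·(cosh(1.302511) − 1) = 19.755474
T_max/T_min = cosh(S/(2a)) = 1.975185

a=20.258 sag=19.755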